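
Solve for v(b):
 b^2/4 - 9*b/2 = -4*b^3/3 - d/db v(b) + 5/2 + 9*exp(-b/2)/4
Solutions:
 v(b) = C1 - b^4/3 - b^3/12 + 9*b^2/4 + 5*b/2 - 9*exp(-b/2)/2


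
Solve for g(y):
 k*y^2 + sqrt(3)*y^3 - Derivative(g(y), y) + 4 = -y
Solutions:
 g(y) = C1 + k*y^3/3 + sqrt(3)*y^4/4 + y^2/2 + 4*y


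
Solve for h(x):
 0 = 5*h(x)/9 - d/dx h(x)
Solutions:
 h(x) = C1*exp(5*x/9)


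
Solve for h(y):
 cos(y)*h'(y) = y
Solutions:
 h(y) = C1 + Integral(y/cos(y), y)


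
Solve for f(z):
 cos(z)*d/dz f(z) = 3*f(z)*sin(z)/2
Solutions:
 f(z) = C1/cos(z)^(3/2)


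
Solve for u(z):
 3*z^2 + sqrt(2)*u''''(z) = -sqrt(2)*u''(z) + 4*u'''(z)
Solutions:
 u(z) = C1 + C2*z + C3*exp(z*(-1 + sqrt(2))) + C4*exp(z*(1 + sqrt(2))) - sqrt(2)*z^4/8 - 2*z^3 - 21*sqrt(2)*z^2/2


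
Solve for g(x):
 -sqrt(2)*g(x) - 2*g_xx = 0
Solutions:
 g(x) = C1*sin(2^(3/4)*x/2) + C2*cos(2^(3/4)*x/2)


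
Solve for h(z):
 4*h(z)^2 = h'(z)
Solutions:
 h(z) = -1/(C1 + 4*z)


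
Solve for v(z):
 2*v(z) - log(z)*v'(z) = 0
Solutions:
 v(z) = C1*exp(2*li(z))


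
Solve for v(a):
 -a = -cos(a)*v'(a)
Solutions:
 v(a) = C1 + Integral(a/cos(a), a)


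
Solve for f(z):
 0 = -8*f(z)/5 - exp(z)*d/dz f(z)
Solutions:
 f(z) = C1*exp(8*exp(-z)/5)


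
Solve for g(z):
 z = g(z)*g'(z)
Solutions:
 g(z) = -sqrt(C1 + z^2)
 g(z) = sqrt(C1 + z^2)


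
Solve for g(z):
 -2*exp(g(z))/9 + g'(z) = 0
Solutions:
 g(z) = log(-1/(C1 + 2*z)) + 2*log(3)


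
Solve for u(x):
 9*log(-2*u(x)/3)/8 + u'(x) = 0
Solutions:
 8*Integral(1/(log(-_y) - log(3) + log(2)), (_y, u(x)))/9 = C1 - x


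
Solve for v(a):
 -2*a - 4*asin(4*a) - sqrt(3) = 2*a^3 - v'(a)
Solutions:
 v(a) = C1 + a^4/2 + a^2 + 4*a*asin(4*a) + sqrt(3)*a + sqrt(1 - 16*a^2)


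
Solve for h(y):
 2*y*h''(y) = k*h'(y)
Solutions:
 h(y) = C1 + y^(re(k)/2 + 1)*(C2*sin(log(y)*Abs(im(k))/2) + C3*cos(log(y)*im(k)/2))


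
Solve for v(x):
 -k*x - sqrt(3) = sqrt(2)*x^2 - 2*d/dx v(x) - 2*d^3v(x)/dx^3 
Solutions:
 v(x) = C1 + C2*sin(x) + C3*cos(x) + k*x^2/4 + sqrt(2)*x^3/6 - sqrt(2)*x + sqrt(3)*x/2


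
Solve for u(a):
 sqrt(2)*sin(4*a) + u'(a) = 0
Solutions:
 u(a) = C1 + sqrt(2)*cos(4*a)/4


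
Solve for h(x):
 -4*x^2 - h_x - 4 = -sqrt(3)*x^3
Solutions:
 h(x) = C1 + sqrt(3)*x^4/4 - 4*x^3/3 - 4*x


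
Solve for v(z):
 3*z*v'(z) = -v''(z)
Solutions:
 v(z) = C1 + C2*erf(sqrt(6)*z/2)


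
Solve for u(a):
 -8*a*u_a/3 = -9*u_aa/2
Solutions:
 u(a) = C1 + C2*erfi(2*sqrt(6)*a/9)


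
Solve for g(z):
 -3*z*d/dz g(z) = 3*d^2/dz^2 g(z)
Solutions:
 g(z) = C1 + C2*erf(sqrt(2)*z/2)


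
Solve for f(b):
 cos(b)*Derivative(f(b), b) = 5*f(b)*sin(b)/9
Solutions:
 f(b) = C1/cos(b)^(5/9)


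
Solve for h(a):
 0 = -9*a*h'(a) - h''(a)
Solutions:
 h(a) = C1 + C2*erf(3*sqrt(2)*a/2)


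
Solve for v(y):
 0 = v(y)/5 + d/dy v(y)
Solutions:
 v(y) = C1*exp(-y/5)


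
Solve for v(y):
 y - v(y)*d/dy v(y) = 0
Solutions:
 v(y) = -sqrt(C1 + y^2)
 v(y) = sqrt(C1 + y^2)


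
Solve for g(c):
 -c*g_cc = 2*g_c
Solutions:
 g(c) = C1 + C2/c


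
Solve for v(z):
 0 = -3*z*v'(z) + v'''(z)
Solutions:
 v(z) = C1 + Integral(C2*airyai(3^(1/3)*z) + C3*airybi(3^(1/3)*z), z)


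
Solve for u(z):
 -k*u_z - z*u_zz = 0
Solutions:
 u(z) = C1 + z^(1 - re(k))*(C2*sin(log(z)*Abs(im(k))) + C3*cos(log(z)*im(k)))


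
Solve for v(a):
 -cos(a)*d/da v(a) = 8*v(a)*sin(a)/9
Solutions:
 v(a) = C1*cos(a)^(8/9)


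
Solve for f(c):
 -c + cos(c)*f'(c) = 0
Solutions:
 f(c) = C1 + Integral(c/cos(c), c)


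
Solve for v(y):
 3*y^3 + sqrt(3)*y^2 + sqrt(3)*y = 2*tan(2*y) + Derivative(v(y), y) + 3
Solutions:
 v(y) = C1 + 3*y^4/4 + sqrt(3)*y^3/3 + sqrt(3)*y^2/2 - 3*y + log(cos(2*y))


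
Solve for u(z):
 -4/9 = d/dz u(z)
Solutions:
 u(z) = C1 - 4*z/9


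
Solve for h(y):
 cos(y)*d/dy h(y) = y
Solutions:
 h(y) = C1 + Integral(y/cos(y), y)


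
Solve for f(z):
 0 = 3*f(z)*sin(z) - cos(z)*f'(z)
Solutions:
 f(z) = C1/cos(z)^3


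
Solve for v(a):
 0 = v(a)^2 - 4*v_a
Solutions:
 v(a) = -4/(C1 + a)


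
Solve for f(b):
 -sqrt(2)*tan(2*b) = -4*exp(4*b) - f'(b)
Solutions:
 f(b) = C1 - exp(4*b) - sqrt(2)*log(cos(2*b))/2


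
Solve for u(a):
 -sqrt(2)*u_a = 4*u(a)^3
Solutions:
 u(a) = -sqrt(2)*sqrt(-1/(C1 - 2*sqrt(2)*a))/2
 u(a) = sqrt(2)*sqrt(-1/(C1 - 2*sqrt(2)*a))/2


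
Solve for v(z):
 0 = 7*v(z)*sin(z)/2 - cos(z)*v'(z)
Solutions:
 v(z) = C1/cos(z)^(7/2)


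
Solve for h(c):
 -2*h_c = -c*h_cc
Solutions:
 h(c) = C1 + C2*c^3


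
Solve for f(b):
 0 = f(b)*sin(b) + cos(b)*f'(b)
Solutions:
 f(b) = C1*cos(b)


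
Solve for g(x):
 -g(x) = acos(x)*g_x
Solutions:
 g(x) = C1*exp(-Integral(1/acos(x), x))


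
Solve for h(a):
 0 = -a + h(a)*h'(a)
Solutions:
 h(a) = -sqrt(C1 + a^2)
 h(a) = sqrt(C1 + a^2)


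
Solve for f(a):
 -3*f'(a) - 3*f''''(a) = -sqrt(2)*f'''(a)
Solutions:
 f(a) = C1 + C2*exp(a*(4*2^(1/3)/(-4*sqrt(2) + sqrt(-32 + (729 - 4*sqrt(2))^2) + 729)^(1/3) + 4*sqrt(2) + 2^(2/3)*(-4*sqrt(2) + sqrt(-32 + (729 - 4*sqrt(2))^2) + 729)^(1/3))/36)*sin(2^(1/3)*sqrt(3)*a*(-2^(1/3)*(-4*sqrt(2) + 27*sqrt(-32/729 + (27 - 4*sqrt(2)/27)^2) + 729)^(1/3) + 4/(-4*sqrt(2) + 27*sqrt(-32/729 + (27 - 4*sqrt(2)/27)^2) + 729)^(1/3))/36) + C3*exp(a*(4*2^(1/3)/(-4*sqrt(2) + sqrt(-32 + (729 - 4*sqrt(2))^2) + 729)^(1/3) + 4*sqrt(2) + 2^(2/3)*(-4*sqrt(2) + sqrt(-32 + (729 - 4*sqrt(2))^2) + 729)^(1/3))/36)*cos(2^(1/3)*sqrt(3)*a*(-2^(1/3)*(-4*sqrt(2) + 27*sqrt(-32/729 + (27 - 4*sqrt(2)/27)^2) + 729)^(1/3) + 4/(-4*sqrt(2) + 27*sqrt(-32/729 + (27 - 4*sqrt(2)/27)^2) + 729)^(1/3))/36) + C4*exp(a*(-2^(2/3)*(-4*sqrt(2) + sqrt(-32 + (729 - 4*sqrt(2))^2) + 729)^(1/3) - 4*2^(1/3)/(-4*sqrt(2) + sqrt(-32 + (729 - 4*sqrt(2))^2) + 729)^(1/3) + 2*sqrt(2))/18)


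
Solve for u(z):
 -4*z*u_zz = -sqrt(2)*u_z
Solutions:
 u(z) = C1 + C2*z^(sqrt(2)/4 + 1)


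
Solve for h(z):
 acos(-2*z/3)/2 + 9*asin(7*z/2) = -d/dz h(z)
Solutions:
 h(z) = C1 - z*acos(-2*z/3)/2 - 9*z*asin(7*z/2) - 9*sqrt(4 - 49*z^2)/7 - sqrt(9 - 4*z^2)/4


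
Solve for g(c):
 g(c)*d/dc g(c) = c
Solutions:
 g(c) = -sqrt(C1 + c^2)
 g(c) = sqrt(C1 + c^2)


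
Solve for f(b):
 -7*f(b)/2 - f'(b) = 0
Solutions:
 f(b) = C1*exp(-7*b/2)


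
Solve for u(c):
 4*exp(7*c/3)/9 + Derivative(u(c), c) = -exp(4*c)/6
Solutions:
 u(c) = C1 - 4*exp(7*c/3)/21 - exp(4*c)/24


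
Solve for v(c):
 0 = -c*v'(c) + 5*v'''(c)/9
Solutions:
 v(c) = C1 + Integral(C2*airyai(15^(2/3)*c/5) + C3*airybi(15^(2/3)*c/5), c)


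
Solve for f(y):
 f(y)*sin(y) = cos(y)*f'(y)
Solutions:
 f(y) = C1/cos(y)


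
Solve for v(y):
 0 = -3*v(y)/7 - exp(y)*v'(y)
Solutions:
 v(y) = C1*exp(3*exp(-y)/7)


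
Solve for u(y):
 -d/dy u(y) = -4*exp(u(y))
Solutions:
 u(y) = log(-1/(C1 + 4*y))


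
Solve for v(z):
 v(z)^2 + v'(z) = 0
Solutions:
 v(z) = 1/(C1 + z)


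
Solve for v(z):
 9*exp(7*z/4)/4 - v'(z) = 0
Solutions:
 v(z) = C1 + 9*exp(7*z/4)/7


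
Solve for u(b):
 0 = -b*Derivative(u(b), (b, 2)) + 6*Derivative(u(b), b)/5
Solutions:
 u(b) = C1 + C2*b^(11/5)


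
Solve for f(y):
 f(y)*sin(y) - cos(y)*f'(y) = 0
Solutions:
 f(y) = C1/cos(y)


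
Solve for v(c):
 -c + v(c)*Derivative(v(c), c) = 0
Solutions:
 v(c) = -sqrt(C1 + c^2)
 v(c) = sqrt(C1 + c^2)


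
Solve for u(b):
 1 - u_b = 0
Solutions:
 u(b) = C1 + b


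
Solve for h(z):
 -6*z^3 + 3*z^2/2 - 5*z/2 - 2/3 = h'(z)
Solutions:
 h(z) = C1 - 3*z^4/2 + z^3/2 - 5*z^2/4 - 2*z/3


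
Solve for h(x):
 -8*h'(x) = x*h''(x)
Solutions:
 h(x) = C1 + C2/x^7


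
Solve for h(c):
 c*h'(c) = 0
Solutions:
 h(c) = C1


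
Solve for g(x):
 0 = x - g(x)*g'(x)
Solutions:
 g(x) = -sqrt(C1 + x^2)
 g(x) = sqrt(C1 + x^2)


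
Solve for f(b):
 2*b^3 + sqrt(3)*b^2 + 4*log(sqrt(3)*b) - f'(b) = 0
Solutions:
 f(b) = C1 + b^4/2 + sqrt(3)*b^3/3 + 4*b*log(b) - 4*b + b*log(9)


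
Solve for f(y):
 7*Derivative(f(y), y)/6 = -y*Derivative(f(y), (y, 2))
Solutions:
 f(y) = C1 + C2/y^(1/6)


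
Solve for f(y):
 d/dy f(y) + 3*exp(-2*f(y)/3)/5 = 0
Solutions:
 f(y) = 3*log(-sqrt(C1 - 3*y)) - 3*log(15) + 3*log(30)/2
 f(y) = 3*log(C1 - 3*y)/2 - 3*log(15) + 3*log(30)/2


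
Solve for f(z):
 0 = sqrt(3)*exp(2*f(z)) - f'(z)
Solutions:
 f(z) = log(-sqrt(-1/(C1 + sqrt(3)*z))) - log(2)/2
 f(z) = log(-1/(C1 + sqrt(3)*z))/2 - log(2)/2


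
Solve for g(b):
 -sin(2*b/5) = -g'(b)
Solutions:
 g(b) = C1 - 5*cos(2*b/5)/2


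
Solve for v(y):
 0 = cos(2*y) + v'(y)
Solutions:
 v(y) = C1 - sin(2*y)/2


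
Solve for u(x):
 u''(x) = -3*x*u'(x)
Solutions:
 u(x) = C1 + C2*erf(sqrt(6)*x/2)


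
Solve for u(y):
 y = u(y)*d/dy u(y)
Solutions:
 u(y) = -sqrt(C1 + y^2)
 u(y) = sqrt(C1 + y^2)


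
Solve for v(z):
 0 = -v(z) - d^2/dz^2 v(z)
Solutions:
 v(z) = C1*sin(z) + C2*cos(z)


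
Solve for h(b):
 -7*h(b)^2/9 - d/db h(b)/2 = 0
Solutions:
 h(b) = 9/(C1 + 14*b)


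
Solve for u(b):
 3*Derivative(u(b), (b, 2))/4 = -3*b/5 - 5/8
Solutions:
 u(b) = C1 + C2*b - 2*b^3/15 - 5*b^2/12


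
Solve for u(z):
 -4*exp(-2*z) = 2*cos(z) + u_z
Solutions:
 u(z) = C1 - 2*sin(z) + 2*exp(-2*z)


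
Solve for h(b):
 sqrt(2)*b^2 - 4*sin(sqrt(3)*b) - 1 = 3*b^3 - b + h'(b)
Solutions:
 h(b) = C1 - 3*b^4/4 + sqrt(2)*b^3/3 + b^2/2 - b + 4*sqrt(3)*cos(sqrt(3)*b)/3


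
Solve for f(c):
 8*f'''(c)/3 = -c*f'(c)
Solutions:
 f(c) = C1 + Integral(C2*airyai(-3^(1/3)*c/2) + C3*airybi(-3^(1/3)*c/2), c)


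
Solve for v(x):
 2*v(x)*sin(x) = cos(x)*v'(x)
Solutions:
 v(x) = C1/cos(x)^2


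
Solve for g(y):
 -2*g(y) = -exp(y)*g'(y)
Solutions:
 g(y) = C1*exp(-2*exp(-y))


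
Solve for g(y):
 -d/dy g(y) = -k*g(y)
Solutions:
 g(y) = C1*exp(k*y)


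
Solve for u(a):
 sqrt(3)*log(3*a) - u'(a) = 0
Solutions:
 u(a) = C1 + sqrt(3)*a*log(a) - sqrt(3)*a + sqrt(3)*a*log(3)


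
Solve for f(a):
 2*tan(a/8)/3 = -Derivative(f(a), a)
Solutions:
 f(a) = C1 + 16*log(cos(a/8))/3


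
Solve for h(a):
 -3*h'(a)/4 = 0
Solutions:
 h(a) = C1


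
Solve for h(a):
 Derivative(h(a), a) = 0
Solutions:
 h(a) = C1


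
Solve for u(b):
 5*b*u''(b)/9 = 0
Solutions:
 u(b) = C1 + C2*b


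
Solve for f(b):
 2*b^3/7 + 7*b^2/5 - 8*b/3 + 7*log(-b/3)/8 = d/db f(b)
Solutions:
 f(b) = C1 + b^4/14 + 7*b^3/15 - 4*b^2/3 + 7*b*log(-b)/8 + 7*b*(-log(3) - 1)/8


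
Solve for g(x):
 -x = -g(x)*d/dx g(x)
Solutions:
 g(x) = -sqrt(C1 + x^2)
 g(x) = sqrt(C1 + x^2)


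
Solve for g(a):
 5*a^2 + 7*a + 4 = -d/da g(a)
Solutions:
 g(a) = C1 - 5*a^3/3 - 7*a^2/2 - 4*a


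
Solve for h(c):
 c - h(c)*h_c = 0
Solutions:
 h(c) = -sqrt(C1 + c^2)
 h(c) = sqrt(C1 + c^2)


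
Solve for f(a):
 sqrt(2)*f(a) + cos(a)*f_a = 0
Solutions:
 f(a) = C1*(sin(a) - 1)^(sqrt(2)/2)/(sin(a) + 1)^(sqrt(2)/2)


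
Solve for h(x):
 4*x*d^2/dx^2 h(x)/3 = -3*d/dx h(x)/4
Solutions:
 h(x) = C1 + C2*x^(7/16)


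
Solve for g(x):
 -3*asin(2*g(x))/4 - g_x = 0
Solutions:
 Integral(1/asin(2*_y), (_y, g(x))) = C1 - 3*x/4


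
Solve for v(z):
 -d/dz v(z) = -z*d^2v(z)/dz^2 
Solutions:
 v(z) = C1 + C2*z^2


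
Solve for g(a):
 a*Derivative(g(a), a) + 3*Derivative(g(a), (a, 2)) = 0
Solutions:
 g(a) = C1 + C2*erf(sqrt(6)*a/6)


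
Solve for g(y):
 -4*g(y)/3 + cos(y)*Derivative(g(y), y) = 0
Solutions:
 g(y) = C1*(sin(y) + 1)^(2/3)/(sin(y) - 1)^(2/3)


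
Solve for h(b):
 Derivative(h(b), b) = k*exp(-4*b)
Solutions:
 h(b) = C1 - k*exp(-4*b)/4


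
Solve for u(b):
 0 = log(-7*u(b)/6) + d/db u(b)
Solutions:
 Integral(1/(log(-_y) - log(6) + log(7)), (_y, u(b))) = C1 - b


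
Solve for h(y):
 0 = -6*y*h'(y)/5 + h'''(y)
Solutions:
 h(y) = C1 + Integral(C2*airyai(5^(2/3)*6^(1/3)*y/5) + C3*airybi(5^(2/3)*6^(1/3)*y/5), y)


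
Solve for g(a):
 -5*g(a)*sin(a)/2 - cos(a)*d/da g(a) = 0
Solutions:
 g(a) = C1*cos(a)^(5/2)


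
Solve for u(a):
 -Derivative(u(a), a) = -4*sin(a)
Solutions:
 u(a) = C1 - 4*cos(a)


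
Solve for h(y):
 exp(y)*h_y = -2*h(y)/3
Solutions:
 h(y) = C1*exp(2*exp(-y)/3)


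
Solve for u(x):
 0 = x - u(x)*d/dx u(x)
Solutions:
 u(x) = -sqrt(C1 + x^2)
 u(x) = sqrt(C1 + x^2)


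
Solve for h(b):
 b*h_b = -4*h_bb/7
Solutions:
 h(b) = C1 + C2*erf(sqrt(14)*b/4)


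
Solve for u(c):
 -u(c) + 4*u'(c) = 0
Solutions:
 u(c) = C1*exp(c/4)


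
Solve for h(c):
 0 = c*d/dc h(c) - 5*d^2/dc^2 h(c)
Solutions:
 h(c) = C1 + C2*erfi(sqrt(10)*c/10)


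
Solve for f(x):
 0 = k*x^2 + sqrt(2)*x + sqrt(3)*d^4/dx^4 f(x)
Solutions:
 f(x) = C1 + C2*x + C3*x^2 + C4*x^3 - sqrt(3)*k*x^6/1080 - sqrt(6)*x^5/360


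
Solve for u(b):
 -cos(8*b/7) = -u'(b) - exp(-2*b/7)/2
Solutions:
 u(b) = C1 + 7*sin(8*b/7)/8 + 7*exp(-2*b/7)/4


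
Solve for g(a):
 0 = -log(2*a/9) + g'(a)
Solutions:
 g(a) = C1 + a*log(a) + a*log(2/9) - a


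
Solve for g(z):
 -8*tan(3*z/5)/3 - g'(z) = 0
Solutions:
 g(z) = C1 + 40*log(cos(3*z/5))/9


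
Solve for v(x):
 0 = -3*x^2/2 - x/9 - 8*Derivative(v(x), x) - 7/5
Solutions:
 v(x) = C1 - x^3/16 - x^2/144 - 7*x/40


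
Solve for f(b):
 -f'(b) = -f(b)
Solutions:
 f(b) = C1*exp(b)


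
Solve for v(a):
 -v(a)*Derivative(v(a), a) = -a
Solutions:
 v(a) = -sqrt(C1 + a^2)
 v(a) = sqrt(C1 + a^2)


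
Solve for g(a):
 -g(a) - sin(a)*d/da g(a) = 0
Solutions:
 g(a) = C1*sqrt(cos(a) + 1)/sqrt(cos(a) - 1)


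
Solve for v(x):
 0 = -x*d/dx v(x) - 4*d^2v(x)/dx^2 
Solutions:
 v(x) = C1 + C2*erf(sqrt(2)*x/4)


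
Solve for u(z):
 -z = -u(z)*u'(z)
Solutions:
 u(z) = -sqrt(C1 + z^2)
 u(z) = sqrt(C1 + z^2)


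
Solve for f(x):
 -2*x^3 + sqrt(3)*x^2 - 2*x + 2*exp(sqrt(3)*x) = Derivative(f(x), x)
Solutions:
 f(x) = C1 - x^4/2 + sqrt(3)*x^3/3 - x^2 + 2*sqrt(3)*exp(sqrt(3)*x)/3


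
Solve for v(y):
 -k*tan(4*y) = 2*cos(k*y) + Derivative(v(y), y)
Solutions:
 v(y) = C1 + k*log(cos(4*y))/4 - 2*Piecewise((sin(k*y)/k, Ne(k, 0)), (y, True))


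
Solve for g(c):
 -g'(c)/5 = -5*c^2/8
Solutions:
 g(c) = C1 + 25*c^3/24


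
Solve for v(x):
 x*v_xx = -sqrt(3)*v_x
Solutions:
 v(x) = C1 + C2*x^(1 - sqrt(3))


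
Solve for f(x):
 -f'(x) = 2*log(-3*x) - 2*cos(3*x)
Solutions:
 f(x) = C1 - 2*x*log(-x) - 2*x*log(3) + 2*x + 2*sin(3*x)/3


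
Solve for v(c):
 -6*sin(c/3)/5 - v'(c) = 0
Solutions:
 v(c) = C1 + 18*cos(c/3)/5


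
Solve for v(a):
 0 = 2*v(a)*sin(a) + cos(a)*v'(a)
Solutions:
 v(a) = C1*cos(a)^2


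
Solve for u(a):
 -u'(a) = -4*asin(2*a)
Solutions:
 u(a) = C1 + 4*a*asin(2*a) + 2*sqrt(1 - 4*a^2)


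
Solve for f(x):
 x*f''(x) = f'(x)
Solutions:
 f(x) = C1 + C2*x^2


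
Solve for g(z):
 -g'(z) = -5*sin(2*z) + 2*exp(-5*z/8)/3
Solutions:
 g(z) = C1 - 5*cos(2*z)/2 + 16*exp(-5*z/8)/15


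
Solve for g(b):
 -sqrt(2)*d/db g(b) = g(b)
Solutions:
 g(b) = C1*exp(-sqrt(2)*b/2)


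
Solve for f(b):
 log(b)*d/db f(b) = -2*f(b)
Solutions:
 f(b) = C1*exp(-2*li(b))


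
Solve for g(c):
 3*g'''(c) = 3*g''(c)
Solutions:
 g(c) = C1 + C2*c + C3*exp(c)


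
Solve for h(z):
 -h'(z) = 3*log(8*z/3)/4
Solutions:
 h(z) = C1 - 3*z*log(z)/4 - 3*z*log(2) + 3*z/4 + 3*z*log(6)/4


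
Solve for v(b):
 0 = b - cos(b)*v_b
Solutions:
 v(b) = C1 + Integral(b/cos(b), b)


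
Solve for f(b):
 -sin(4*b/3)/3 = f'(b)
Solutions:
 f(b) = C1 + cos(4*b/3)/4


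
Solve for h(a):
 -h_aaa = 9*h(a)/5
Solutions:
 h(a) = C3*exp(-15^(2/3)*a/5) + (C1*sin(3*3^(1/6)*5^(2/3)*a/10) + C2*cos(3*3^(1/6)*5^(2/3)*a/10))*exp(15^(2/3)*a/10)


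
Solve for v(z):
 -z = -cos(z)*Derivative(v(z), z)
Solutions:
 v(z) = C1 + Integral(z/cos(z), z)


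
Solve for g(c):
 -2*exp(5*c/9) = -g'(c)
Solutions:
 g(c) = C1 + 18*exp(5*c/9)/5


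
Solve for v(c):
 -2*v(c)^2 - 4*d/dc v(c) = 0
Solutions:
 v(c) = 2/(C1 + c)


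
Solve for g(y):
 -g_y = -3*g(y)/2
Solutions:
 g(y) = C1*exp(3*y/2)


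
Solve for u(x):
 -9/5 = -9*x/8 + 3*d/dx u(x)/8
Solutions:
 u(x) = C1 + 3*x^2/2 - 24*x/5


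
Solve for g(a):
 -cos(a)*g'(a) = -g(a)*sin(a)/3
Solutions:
 g(a) = C1/cos(a)^(1/3)


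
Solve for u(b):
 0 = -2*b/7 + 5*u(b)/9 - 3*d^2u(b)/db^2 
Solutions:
 u(b) = C1*exp(-sqrt(15)*b/9) + C2*exp(sqrt(15)*b/9) + 18*b/35


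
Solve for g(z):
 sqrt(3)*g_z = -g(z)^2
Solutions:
 g(z) = 3/(C1 + sqrt(3)*z)


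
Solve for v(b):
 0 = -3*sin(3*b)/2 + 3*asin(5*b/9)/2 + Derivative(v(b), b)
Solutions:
 v(b) = C1 - 3*b*asin(5*b/9)/2 - 3*sqrt(81 - 25*b^2)/10 - cos(3*b)/2


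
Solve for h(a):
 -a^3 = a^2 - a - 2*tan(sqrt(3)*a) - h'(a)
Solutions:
 h(a) = C1 + a^4/4 + a^3/3 - a^2/2 + 2*sqrt(3)*log(cos(sqrt(3)*a))/3


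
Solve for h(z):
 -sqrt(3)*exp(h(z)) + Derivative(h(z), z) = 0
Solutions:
 h(z) = log(-1/(C1 + sqrt(3)*z))


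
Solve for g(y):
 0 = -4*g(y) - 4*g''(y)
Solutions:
 g(y) = C1*sin(y) + C2*cos(y)


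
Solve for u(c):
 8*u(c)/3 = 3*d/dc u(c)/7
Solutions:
 u(c) = C1*exp(56*c/9)


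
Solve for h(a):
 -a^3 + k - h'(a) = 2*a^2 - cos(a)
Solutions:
 h(a) = C1 - a^4/4 - 2*a^3/3 + a*k + sin(a)


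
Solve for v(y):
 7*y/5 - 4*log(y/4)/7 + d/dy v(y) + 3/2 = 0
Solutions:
 v(y) = C1 - 7*y^2/10 + 4*y*log(y)/7 - 29*y/14 - 8*y*log(2)/7


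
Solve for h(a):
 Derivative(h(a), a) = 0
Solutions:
 h(a) = C1


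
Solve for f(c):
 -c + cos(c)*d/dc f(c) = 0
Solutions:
 f(c) = C1 + Integral(c/cos(c), c)


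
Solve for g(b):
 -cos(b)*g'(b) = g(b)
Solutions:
 g(b) = C1*sqrt(sin(b) - 1)/sqrt(sin(b) + 1)


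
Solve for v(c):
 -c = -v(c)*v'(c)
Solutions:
 v(c) = -sqrt(C1 + c^2)
 v(c) = sqrt(C1 + c^2)


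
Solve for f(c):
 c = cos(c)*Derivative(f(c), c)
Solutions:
 f(c) = C1 + Integral(c/cos(c), c)


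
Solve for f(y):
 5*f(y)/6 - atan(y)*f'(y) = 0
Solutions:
 f(y) = C1*exp(5*Integral(1/atan(y), y)/6)


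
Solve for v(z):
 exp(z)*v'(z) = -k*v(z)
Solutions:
 v(z) = C1*exp(k*exp(-z))


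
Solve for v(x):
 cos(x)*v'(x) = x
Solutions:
 v(x) = C1 + Integral(x/cos(x), x)


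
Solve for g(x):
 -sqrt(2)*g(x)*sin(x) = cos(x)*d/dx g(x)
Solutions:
 g(x) = C1*cos(x)^(sqrt(2))


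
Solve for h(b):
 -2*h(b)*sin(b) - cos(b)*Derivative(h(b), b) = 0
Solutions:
 h(b) = C1*cos(b)^2


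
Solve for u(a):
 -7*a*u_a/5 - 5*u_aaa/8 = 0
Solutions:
 u(a) = C1 + Integral(C2*airyai(-2*35^(1/3)*a/5) + C3*airybi(-2*35^(1/3)*a/5), a)


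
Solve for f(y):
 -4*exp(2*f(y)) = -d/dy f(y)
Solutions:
 f(y) = log(-sqrt(-1/(C1 + 4*y))) - log(2)/2
 f(y) = log(-1/(C1 + 4*y))/2 - log(2)/2


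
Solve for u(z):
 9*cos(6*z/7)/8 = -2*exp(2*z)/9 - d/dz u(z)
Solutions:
 u(z) = C1 - exp(2*z)/9 - 21*sin(6*z/7)/16


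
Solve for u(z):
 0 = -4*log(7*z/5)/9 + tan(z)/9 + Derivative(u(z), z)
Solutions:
 u(z) = C1 + 4*z*log(z)/9 - 4*z*log(5)/9 - 4*z/9 + 4*z*log(7)/9 + log(cos(z))/9


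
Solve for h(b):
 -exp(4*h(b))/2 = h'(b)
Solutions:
 h(b) = log(-I*(1/(C1 + 2*b))^(1/4))
 h(b) = log(I*(1/(C1 + 2*b))^(1/4))
 h(b) = log(-(1/(C1 + 2*b))^(1/4))
 h(b) = log(1/(C1 + 2*b))/4


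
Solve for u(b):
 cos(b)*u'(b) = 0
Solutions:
 u(b) = C1


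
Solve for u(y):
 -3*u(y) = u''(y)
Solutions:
 u(y) = C1*sin(sqrt(3)*y) + C2*cos(sqrt(3)*y)


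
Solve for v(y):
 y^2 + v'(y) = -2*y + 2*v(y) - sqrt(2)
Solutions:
 v(y) = C1*exp(2*y) + y^2/2 + 3*y/2 + sqrt(2)/2 + 3/4


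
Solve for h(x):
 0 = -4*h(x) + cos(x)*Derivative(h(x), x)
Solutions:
 h(x) = C1*(sin(x)^2 + 2*sin(x) + 1)/(sin(x)^2 - 2*sin(x) + 1)


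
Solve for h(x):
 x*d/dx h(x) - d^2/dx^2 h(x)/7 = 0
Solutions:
 h(x) = C1 + C2*erfi(sqrt(14)*x/2)


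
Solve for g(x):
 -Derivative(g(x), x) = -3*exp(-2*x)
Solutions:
 g(x) = C1 - 3*exp(-2*x)/2


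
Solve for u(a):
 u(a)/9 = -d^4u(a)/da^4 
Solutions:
 u(a) = (C1*sin(sqrt(6)*a/6) + C2*cos(sqrt(6)*a/6))*exp(-sqrt(6)*a/6) + (C3*sin(sqrt(6)*a/6) + C4*cos(sqrt(6)*a/6))*exp(sqrt(6)*a/6)


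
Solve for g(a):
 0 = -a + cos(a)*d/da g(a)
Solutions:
 g(a) = C1 + Integral(a/cos(a), a)


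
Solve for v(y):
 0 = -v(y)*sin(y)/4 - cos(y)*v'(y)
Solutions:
 v(y) = C1*cos(y)^(1/4)


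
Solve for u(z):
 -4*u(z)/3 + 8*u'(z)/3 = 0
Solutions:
 u(z) = C1*exp(z/2)


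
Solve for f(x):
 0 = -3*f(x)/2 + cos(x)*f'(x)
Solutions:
 f(x) = C1*(sin(x) + 1)^(3/4)/(sin(x) - 1)^(3/4)


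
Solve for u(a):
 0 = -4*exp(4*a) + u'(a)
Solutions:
 u(a) = C1 + exp(4*a)


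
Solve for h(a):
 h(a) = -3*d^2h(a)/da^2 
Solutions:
 h(a) = C1*sin(sqrt(3)*a/3) + C2*cos(sqrt(3)*a/3)


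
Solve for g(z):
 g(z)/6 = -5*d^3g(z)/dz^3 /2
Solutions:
 g(z) = C3*exp(-15^(2/3)*z/15) + (C1*sin(3^(1/6)*5^(2/3)*z/10) + C2*cos(3^(1/6)*5^(2/3)*z/10))*exp(15^(2/3)*z/30)


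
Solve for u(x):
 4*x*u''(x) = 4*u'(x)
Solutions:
 u(x) = C1 + C2*x^2


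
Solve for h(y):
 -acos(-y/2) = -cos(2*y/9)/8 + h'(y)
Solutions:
 h(y) = C1 - y*acos(-y/2) - sqrt(4 - y^2) + 9*sin(2*y/9)/16


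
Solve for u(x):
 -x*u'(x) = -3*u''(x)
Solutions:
 u(x) = C1 + C2*erfi(sqrt(6)*x/6)


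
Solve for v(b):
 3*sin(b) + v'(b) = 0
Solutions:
 v(b) = C1 + 3*cos(b)


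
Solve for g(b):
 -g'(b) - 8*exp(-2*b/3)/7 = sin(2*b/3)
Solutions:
 g(b) = C1 + 3*cos(2*b/3)/2 + 12*exp(-2*b/3)/7


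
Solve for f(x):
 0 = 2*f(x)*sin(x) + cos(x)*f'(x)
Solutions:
 f(x) = C1*cos(x)^2


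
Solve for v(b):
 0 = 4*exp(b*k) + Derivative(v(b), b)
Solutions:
 v(b) = C1 - 4*exp(b*k)/k


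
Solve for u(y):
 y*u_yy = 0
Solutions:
 u(y) = C1 + C2*y


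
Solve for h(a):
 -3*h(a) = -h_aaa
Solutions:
 h(a) = C3*exp(3^(1/3)*a) + (C1*sin(3^(5/6)*a/2) + C2*cos(3^(5/6)*a/2))*exp(-3^(1/3)*a/2)


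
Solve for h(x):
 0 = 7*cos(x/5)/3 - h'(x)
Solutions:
 h(x) = C1 + 35*sin(x/5)/3


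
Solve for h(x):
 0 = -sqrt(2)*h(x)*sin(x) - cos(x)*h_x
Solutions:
 h(x) = C1*cos(x)^(sqrt(2))


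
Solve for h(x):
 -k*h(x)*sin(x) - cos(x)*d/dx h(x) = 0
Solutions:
 h(x) = C1*exp(k*log(cos(x)))


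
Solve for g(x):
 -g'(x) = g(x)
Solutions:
 g(x) = C1*exp(-x)


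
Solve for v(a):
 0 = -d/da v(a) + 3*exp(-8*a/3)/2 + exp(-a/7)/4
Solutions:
 v(a) = C1 - 9*exp(-8*a/3)/16 - 7*exp(-a/7)/4


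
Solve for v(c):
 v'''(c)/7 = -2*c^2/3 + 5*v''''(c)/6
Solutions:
 v(c) = C1 + C2*c + C3*c^2 + C4*exp(6*c/35) - 7*c^5/90 - 245*c^4/108 - 8575*c^3/162


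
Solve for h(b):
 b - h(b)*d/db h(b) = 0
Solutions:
 h(b) = -sqrt(C1 + b^2)
 h(b) = sqrt(C1 + b^2)


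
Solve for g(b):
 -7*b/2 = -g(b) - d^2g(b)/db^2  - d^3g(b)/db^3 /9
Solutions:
 g(b) = C1*exp(b*(-3 + 3*6^(1/3)/(2*(sqrt(13) + 7)^(1/3)) + 6^(2/3)*(sqrt(13) + 7)^(1/3)/4))*sin(3*2^(1/3)*3^(1/6)*b*(-2^(1/3)*(sqrt(13) + 7)^(1/3) + 2*3^(2/3)/(sqrt(13) + 7)^(1/3))/4) + C2*exp(b*(-3 + 3*6^(1/3)/(2*(sqrt(13) + 7)^(1/3)) + 6^(2/3)*(sqrt(13) + 7)^(1/3)/4))*cos(3*2^(1/3)*3^(1/6)*b*(-2^(1/3)*(sqrt(13) + 7)^(1/3) + 2*3^(2/3)/(sqrt(13) + 7)^(1/3))/4) + C3*exp(-b*(3*6^(1/3)/(sqrt(13) + 7)^(1/3) + 3 + 6^(2/3)*(sqrt(13) + 7)^(1/3)/2)) + 7*b/2


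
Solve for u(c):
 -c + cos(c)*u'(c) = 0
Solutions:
 u(c) = C1 + Integral(c/cos(c), c)


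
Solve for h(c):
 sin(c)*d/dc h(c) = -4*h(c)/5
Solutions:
 h(c) = C1*(cos(c) + 1)^(2/5)/(cos(c) - 1)^(2/5)


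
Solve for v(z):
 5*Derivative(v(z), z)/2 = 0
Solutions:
 v(z) = C1


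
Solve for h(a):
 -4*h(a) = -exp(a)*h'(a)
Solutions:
 h(a) = C1*exp(-4*exp(-a))


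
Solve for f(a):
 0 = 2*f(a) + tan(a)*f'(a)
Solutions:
 f(a) = C1/sin(a)^2


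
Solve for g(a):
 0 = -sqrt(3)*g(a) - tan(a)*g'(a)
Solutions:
 g(a) = C1/sin(a)^(sqrt(3))


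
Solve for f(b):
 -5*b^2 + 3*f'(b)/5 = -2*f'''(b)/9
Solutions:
 f(b) = C1 + C2*sin(3*sqrt(30)*b/10) + C3*cos(3*sqrt(30)*b/10) + 25*b^3/9 - 500*b/81


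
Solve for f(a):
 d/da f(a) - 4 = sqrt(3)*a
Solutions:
 f(a) = C1 + sqrt(3)*a^2/2 + 4*a


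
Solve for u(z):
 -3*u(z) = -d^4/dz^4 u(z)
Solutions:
 u(z) = C1*exp(-3^(1/4)*z) + C2*exp(3^(1/4)*z) + C3*sin(3^(1/4)*z) + C4*cos(3^(1/4)*z)


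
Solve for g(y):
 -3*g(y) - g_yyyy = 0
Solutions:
 g(y) = (C1*sin(sqrt(2)*3^(1/4)*y/2) + C2*cos(sqrt(2)*3^(1/4)*y/2))*exp(-sqrt(2)*3^(1/4)*y/2) + (C3*sin(sqrt(2)*3^(1/4)*y/2) + C4*cos(sqrt(2)*3^(1/4)*y/2))*exp(sqrt(2)*3^(1/4)*y/2)


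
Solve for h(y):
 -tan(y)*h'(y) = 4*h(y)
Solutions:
 h(y) = C1/sin(y)^4


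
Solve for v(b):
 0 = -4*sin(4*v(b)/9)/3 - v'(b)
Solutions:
 4*b/3 + 9*log(cos(4*v(b)/9) - 1)/8 - 9*log(cos(4*v(b)/9) + 1)/8 = C1


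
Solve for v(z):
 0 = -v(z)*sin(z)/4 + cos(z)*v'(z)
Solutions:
 v(z) = C1/cos(z)^(1/4)


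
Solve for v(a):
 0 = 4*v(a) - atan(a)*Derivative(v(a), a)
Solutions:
 v(a) = C1*exp(4*Integral(1/atan(a), a))


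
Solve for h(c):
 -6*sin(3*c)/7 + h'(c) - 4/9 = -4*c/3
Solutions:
 h(c) = C1 - 2*c^2/3 + 4*c/9 - 2*cos(3*c)/7


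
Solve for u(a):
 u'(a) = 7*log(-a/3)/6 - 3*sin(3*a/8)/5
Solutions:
 u(a) = C1 + 7*a*log(-a)/6 - 7*a*log(3)/6 - 7*a/6 + 8*cos(3*a/8)/5


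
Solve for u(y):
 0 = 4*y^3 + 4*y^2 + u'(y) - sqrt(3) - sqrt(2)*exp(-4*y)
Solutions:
 u(y) = C1 - y^4 - 4*y^3/3 + sqrt(3)*y - sqrt(2)*exp(-4*y)/4


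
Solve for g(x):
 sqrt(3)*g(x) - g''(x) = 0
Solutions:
 g(x) = C1*exp(-3^(1/4)*x) + C2*exp(3^(1/4)*x)


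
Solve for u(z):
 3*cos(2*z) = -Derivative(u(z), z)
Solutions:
 u(z) = C1 - 3*sin(2*z)/2


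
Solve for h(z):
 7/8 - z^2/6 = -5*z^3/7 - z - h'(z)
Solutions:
 h(z) = C1 - 5*z^4/28 + z^3/18 - z^2/2 - 7*z/8


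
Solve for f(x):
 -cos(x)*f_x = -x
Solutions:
 f(x) = C1 + Integral(x/cos(x), x)


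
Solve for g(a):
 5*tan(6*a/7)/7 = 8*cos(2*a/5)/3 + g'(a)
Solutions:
 g(a) = C1 - 5*log(cos(6*a/7))/6 - 20*sin(2*a/5)/3


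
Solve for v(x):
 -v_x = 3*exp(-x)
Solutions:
 v(x) = C1 + 3*exp(-x)


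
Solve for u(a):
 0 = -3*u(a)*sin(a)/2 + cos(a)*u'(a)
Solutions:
 u(a) = C1/cos(a)^(3/2)


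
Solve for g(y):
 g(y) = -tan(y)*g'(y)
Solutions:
 g(y) = C1/sin(y)


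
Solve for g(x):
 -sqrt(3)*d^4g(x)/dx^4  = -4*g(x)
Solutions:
 g(x) = C1*exp(-sqrt(2)*3^(7/8)*x/3) + C2*exp(sqrt(2)*3^(7/8)*x/3) + C3*sin(sqrt(2)*3^(7/8)*x/3) + C4*cos(sqrt(2)*3^(7/8)*x/3)


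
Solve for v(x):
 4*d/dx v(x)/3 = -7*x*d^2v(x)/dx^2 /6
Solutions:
 v(x) = C1 + C2/x^(1/7)


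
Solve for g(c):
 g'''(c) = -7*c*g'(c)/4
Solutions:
 g(c) = C1 + Integral(C2*airyai(-14^(1/3)*c/2) + C3*airybi(-14^(1/3)*c/2), c)


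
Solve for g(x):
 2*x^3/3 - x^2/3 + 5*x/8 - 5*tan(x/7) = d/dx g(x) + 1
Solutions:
 g(x) = C1 + x^4/6 - x^3/9 + 5*x^2/16 - x + 35*log(cos(x/7))


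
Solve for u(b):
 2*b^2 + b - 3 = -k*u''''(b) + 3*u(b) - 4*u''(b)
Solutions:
 u(b) = C1*exp(-b*sqrt((-sqrt(3*k + 4) - 2)/k)) + C2*exp(b*sqrt((-sqrt(3*k + 4) - 2)/k)) + C3*exp(-b*sqrt((sqrt(3*k + 4) - 2)/k)) + C4*exp(b*sqrt((sqrt(3*k + 4) - 2)/k)) + 2*b^2/3 + b/3 + 7/9


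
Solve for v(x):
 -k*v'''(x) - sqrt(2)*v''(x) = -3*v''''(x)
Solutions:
 v(x) = C1 + C2*x + C3*exp(x*(k - sqrt(k^2 + 12*sqrt(2)))/6) + C4*exp(x*(k + sqrt(k^2 + 12*sqrt(2)))/6)


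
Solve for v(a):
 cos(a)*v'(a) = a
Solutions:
 v(a) = C1 + Integral(a/cos(a), a)


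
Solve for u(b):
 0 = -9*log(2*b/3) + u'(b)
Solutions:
 u(b) = C1 + 9*b*log(b) - 9*b + b*log(512/19683)


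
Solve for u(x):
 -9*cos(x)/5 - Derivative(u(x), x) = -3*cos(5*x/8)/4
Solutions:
 u(x) = C1 + 6*sin(5*x/8)/5 - 9*sin(x)/5


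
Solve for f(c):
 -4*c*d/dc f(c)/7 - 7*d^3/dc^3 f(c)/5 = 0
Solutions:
 f(c) = C1 + Integral(C2*airyai(-140^(1/3)*c/7) + C3*airybi(-140^(1/3)*c/7), c)


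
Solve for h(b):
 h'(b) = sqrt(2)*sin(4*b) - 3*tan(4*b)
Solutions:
 h(b) = C1 + 3*log(cos(4*b))/4 - sqrt(2)*cos(4*b)/4


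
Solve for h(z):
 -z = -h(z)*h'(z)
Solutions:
 h(z) = -sqrt(C1 + z^2)
 h(z) = sqrt(C1 + z^2)


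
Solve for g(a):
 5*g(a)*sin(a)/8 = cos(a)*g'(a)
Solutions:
 g(a) = C1/cos(a)^(5/8)


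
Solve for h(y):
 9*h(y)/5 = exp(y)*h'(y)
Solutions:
 h(y) = C1*exp(-9*exp(-y)/5)


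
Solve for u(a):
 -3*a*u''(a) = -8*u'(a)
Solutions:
 u(a) = C1 + C2*a^(11/3)


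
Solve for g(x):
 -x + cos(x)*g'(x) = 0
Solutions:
 g(x) = C1 + Integral(x/cos(x), x)


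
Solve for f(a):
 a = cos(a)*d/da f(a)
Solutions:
 f(a) = C1 + Integral(a/cos(a), a)


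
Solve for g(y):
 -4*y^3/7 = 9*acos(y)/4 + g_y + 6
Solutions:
 g(y) = C1 - y^4/7 - 9*y*acos(y)/4 - 6*y + 9*sqrt(1 - y^2)/4


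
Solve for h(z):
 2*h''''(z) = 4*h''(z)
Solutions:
 h(z) = C1 + C2*z + C3*exp(-sqrt(2)*z) + C4*exp(sqrt(2)*z)


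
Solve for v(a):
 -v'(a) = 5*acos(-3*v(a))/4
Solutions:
 Integral(1/acos(-3*_y), (_y, v(a))) = C1 - 5*a/4


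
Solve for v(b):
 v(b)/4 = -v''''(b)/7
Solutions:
 v(b) = (C1*sin(7^(1/4)*b/2) + C2*cos(7^(1/4)*b/2))*exp(-7^(1/4)*b/2) + (C3*sin(7^(1/4)*b/2) + C4*cos(7^(1/4)*b/2))*exp(7^(1/4)*b/2)


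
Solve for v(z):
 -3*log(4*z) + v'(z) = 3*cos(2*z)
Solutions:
 v(z) = C1 + 3*z*log(z) - 3*z + 6*z*log(2) + 3*sin(2*z)/2


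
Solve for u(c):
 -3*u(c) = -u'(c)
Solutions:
 u(c) = C1*exp(3*c)


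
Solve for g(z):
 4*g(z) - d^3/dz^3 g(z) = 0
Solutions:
 g(z) = C3*exp(2^(2/3)*z) + (C1*sin(2^(2/3)*sqrt(3)*z/2) + C2*cos(2^(2/3)*sqrt(3)*z/2))*exp(-2^(2/3)*z/2)


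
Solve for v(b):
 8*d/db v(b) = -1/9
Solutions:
 v(b) = C1 - b/72


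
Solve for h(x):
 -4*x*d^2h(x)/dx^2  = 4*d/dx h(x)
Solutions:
 h(x) = C1 + C2*log(x)


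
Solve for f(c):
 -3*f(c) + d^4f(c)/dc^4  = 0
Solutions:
 f(c) = C1*exp(-3^(1/4)*c) + C2*exp(3^(1/4)*c) + C3*sin(3^(1/4)*c) + C4*cos(3^(1/4)*c)


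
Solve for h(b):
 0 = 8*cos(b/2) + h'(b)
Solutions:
 h(b) = C1 - 16*sin(b/2)


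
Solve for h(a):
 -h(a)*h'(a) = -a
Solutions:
 h(a) = -sqrt(C1 + a^2)
 h(a) = sqrt(C1 + a^2)


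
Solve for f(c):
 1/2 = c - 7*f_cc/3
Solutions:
 f(c) = C1 + C2*c + c^3/14 - 3*c^2/28


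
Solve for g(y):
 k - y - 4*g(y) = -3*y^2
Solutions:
 g(y) = k/4 + 3*y^2/4 - y/4


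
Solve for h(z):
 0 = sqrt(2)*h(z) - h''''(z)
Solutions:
 h(z) = C1*exp(-2^(1/8)*z) + C2*exp(2^(1/8)*z) + C3*sin(2^(1/8)*z) + C4*cos(2^(1/8)*z)


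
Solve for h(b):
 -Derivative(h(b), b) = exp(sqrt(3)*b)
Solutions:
 h(b) = C1 - sqrt(3)*exp(sqrt(3)*b)/3


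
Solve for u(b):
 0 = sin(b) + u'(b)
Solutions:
 u(b) = C1 + cos(b)


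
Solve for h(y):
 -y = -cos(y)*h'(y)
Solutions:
 h(y) = C1 + Integral(y/cos(y), y)


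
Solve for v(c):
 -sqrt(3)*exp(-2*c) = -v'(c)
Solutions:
 v(c) = C1 - sqrt(3)*exp(-2*c)/2


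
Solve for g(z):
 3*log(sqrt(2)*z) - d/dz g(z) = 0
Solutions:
 g(z) = C1 + 3*z*log(z) - 3*z + 3*z*log(2)/2


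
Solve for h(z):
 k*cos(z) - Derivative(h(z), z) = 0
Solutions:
 h(z) = C1 + k*sin(z)


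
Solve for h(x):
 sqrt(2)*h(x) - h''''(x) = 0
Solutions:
 h(x) = C1*exp(-2^(1/8)*x) + C2*exp(2^(1/8)*x) + C3*sin(2^(1/8)*x) + C4*cos(2^(1/8)*x)


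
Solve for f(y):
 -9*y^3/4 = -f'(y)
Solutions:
 f(y) = C1 + 9*y^4/16


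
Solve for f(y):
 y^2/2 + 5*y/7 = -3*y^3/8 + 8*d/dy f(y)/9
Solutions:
 f(y) = C1 + 27*y^4/256 + 3*y^3/16 + 45*y^2/112


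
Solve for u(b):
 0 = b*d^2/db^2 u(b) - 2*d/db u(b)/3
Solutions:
 u(b) = C1 + C2*b^(5/3)


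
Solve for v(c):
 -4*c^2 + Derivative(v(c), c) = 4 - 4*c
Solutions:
 v(c) = C1 + 4*c^3/3 - 2*c^2 + 4*c


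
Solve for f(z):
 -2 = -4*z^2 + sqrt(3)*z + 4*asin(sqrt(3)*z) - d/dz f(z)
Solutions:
 f(z) = C1 - 4*z^3/3 + sqrt(3)*z^2/2 + 4*z*asin(sqrt(3)*z) + 2*z + 4*sqrt(3)*sqrt(1 - 3*z^2)/3


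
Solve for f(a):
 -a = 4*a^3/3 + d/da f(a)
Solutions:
 f(a) = C1 - a^4/3 - a^2/2


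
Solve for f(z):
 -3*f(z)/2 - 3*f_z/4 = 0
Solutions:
 f(z) = C1*exp(-2*z)


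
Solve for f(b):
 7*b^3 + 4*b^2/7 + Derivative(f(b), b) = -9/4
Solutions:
 f(b) = C1 - 7*b^4/4 - 4*b^3/21 - 9*b/4


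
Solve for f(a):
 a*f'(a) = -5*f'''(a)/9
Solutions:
 f(a) = C1 + Integral(C2*airyai(-15^(2/3)*a/5) + C3*airybi(-15^(2/3)*a/5), a)


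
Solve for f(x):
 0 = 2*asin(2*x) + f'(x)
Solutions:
 f(x) = C1 - 2*x*asin(2*x) - sqrt(1 - 4*x^2)


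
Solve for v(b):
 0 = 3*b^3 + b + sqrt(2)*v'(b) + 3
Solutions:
 v(b) = C1 - 3*sqrt(2)*b^4/8 - sqrt(2)*b^2/4 - 3*sqrt(2)*b/2


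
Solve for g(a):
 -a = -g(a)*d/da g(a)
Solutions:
 g(a) = -sqrt(C1 + a^2)
 g(a) = sqrt(C1 + a^2)


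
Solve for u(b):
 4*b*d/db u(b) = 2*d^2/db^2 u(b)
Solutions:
 u(b) = C1 + C2*erfi(b)


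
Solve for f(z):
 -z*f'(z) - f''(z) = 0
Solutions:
 f(z) = C1 + C2*erf(sqrt(2)*z/2)


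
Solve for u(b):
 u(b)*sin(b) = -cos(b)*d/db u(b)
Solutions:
 u(b) = C1*cos(b)


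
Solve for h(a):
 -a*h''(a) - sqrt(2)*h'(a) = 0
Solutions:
 h(a) = C1 + C2*a^(1 - sqrt(2))


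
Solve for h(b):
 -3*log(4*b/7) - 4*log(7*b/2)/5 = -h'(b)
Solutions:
 h(b) = C1 + 19*b*log(b)/5 - 11*b*log(7)/5 - 19*b/5 + 26*b*log(2)/5


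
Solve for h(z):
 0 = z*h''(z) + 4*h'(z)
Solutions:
 h(z) = C1 + C2/z^3


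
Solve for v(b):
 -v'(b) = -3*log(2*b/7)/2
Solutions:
 v(b) = C1 + 3*b*log(b)/2 - 3*b*log(7)/2 - 3*b/2 + 3*b*log(2)/2


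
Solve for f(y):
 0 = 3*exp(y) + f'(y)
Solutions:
 f(y) = C1 - 3*exp(y)


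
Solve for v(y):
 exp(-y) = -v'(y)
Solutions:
 v(y) = C1 + exp(-y)


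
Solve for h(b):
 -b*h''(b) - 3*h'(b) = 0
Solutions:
 h(b) = C1 + C2/b^2


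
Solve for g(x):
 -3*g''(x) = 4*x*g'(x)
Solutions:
 g(x) = C1 + C2*erf(sqrt(6)*x/3)


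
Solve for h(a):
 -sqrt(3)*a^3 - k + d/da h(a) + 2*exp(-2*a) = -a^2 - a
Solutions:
 h(a) = C1 + sqrt(3)*a^4/4 - a^3/3 - a^2/2 + a*k + exp(-2*a)


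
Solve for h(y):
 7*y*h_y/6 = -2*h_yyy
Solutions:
 h(y) = C1 + Integral(C2*airyai(-126^(1/3)*y/6) + C3*airybi(-126^(1/3)*y/6), y)


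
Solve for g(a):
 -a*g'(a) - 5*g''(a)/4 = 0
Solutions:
 g(a) = C1 + C2*erf(sqrt(10)*a/5)


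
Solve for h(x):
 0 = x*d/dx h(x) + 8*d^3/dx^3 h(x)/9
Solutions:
 h(x) = C1 + Integral(C2*airyai(-3^(2/3)*x/2) + C3*airybi(-3^(2/3)*x/2), x)


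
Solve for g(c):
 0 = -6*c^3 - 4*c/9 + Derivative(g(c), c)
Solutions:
 g(c) = C1 + 3*c^4/2 + 2*c^2/9


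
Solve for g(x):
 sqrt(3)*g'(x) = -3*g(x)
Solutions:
 g(x) = C1*exp(-sqrt(3)*x)


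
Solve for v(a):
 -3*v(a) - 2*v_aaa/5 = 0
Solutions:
 v(a) = C3*exp(-15^(1/3)*2^(2/3)*a/2) + (C1*sin(2^(2/3)*3^(5/6)*5^(1/3)*a/4) + C2*cos(2^(2/3)*3^(5/6)*5^(1/3)*a/4))*exp(15^(1/3)*2^(2/3)*a/4)


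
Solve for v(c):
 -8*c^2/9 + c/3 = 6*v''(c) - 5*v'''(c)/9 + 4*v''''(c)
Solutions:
 v(c) = C1 + C2*c - c^4/81 + 41*c^3/8748 + 15757*c^2/157464 + (C3*sin(sqrt(7751)*c/72) + C4*cos(sqrt(7751)*c/72))*exp(5*c/72)


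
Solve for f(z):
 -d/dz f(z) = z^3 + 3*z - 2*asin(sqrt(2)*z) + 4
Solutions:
 f(z) = C1 - z^4/4 - 3*z^2/2 + 2*z*asin(sqrt(2)*z) - 4*z + sqrt(2)*sqrt(1 - 2*z^2)


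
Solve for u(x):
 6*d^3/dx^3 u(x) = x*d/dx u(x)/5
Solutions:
 u(x) = C1 + Integral(C2*airyai(30^(2/3)*x/30) + C3*airybi(30^(2/3)*x/30), x)


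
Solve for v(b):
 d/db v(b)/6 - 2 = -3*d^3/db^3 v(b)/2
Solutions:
 v(b) = C1 + C2*sin(b/3) + C3*cos(b/3) + 12*b


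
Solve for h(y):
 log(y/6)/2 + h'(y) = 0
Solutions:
 h(y) = C1 - y*log(y)/2 + y/2 + y*log(6)/2


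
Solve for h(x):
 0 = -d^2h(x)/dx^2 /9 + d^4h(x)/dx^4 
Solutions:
 h(x) = C1 + C2*x + C3*exp(-x/3) + C4*exp(x/3)


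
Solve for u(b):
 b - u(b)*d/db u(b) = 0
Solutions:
 u(b) = -sqrt(C1 + b^2)
 u(b) = sqrt(C1 + b^2)


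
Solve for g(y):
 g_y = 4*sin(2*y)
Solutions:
 g(y) = C1 - 2*cos(2*y)


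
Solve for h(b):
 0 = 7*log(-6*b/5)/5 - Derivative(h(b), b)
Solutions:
 h(b) = C1 + 7*b*log(-b)/5 + 7*b*(-log(5) - 1 + log(6))/5


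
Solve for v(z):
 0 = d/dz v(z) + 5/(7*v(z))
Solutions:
 v(z) = -sqrt(C1 - 70*z)/7
 v(z) = sqrt(C1 - 70*z)/7


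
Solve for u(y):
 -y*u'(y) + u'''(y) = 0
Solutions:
 u(y) = C1 + Integral(C2*airyai(y) + C3*airybi(y), y)


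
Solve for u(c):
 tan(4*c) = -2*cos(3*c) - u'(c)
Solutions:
 u(c) = C1 + log(cos(4*c))/4 - 2*sin(3*c)/3


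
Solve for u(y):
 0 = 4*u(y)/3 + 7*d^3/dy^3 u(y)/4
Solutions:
 u(y) = C3*exp(-2*2^(1/3)*21^(2/3)*y/21) + (C1*sin(2^(1/3)*3^(1/6)*7^(2/3)*y/7) + C2*cos(2^(1/3)*3^(1/6)*7^(2/3)*y/7))*exp(2^(1/3)*21^(2/3)*y/21)


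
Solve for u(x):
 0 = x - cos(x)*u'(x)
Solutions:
 u(x) = C1 + Integral(x/cos(x), x)


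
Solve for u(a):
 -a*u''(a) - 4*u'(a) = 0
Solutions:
 u(a) = C1 + C2/a^3


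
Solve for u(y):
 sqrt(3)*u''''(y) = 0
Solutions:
 u(y) = C1 + C2*y + C3*y^2 + C4*y^3


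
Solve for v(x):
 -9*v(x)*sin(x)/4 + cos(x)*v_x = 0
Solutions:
 v(x) = C1/cos(x)^(9/4)


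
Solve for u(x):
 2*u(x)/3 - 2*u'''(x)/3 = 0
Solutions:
 u(x) = C3*exp(x) + (C1*sin(sqrt(3)*x/2) + C2*cos(sqrt(3)*x/2))*exp(-x/2)


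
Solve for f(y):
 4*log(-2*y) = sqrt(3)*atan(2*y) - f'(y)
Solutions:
 f(y) = C1 - 4*y*log(-y) - 4*y*log(2) + 4*y + sqrt(3)*(y*atan(2*y) - log(4*y^2 + 1)/4)


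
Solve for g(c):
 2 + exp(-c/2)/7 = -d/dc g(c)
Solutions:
 g(c) = C1 - 2*c + 2*exp(-c/2)/7


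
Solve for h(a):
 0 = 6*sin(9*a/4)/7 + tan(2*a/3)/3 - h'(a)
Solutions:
 h(a) = C1 - log(cos(2*a/3))/2 - 8*cos(9*a/4)/21


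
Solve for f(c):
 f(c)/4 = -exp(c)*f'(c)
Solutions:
 f(c) = C1*exp(exp(-c)/4)


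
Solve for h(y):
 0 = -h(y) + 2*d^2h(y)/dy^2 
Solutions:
 h(y) = C1*exp(-sqrt(2)*y/2) + C2*exp(sqrt(2)*y/2)


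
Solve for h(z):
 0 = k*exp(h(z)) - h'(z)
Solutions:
 h(z) = log(-1/(C1 + k*z))


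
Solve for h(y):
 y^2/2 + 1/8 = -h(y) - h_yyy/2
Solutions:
 h(y) = C3*exp(-2^(1/3)*y) - y^2/2 + (C1*sin(2^(1/3)*sqrt(3)*y/2) + C2*cos(2^(1/3)*sqrt(3)*y/2))*exp(2^(1/3)*y/2) - 1/8


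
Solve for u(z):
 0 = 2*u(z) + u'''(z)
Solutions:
 u(z) = C3*exp(-2^(1/3)*z) + (C1*sin(2^(1/3)*sqrt(3)*z/2) + C2*cos(2^(1/3)*sqrt(3)*z/2))*exp(2^(1/3)*z/2)


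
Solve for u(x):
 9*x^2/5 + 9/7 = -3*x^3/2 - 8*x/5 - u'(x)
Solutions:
 u(x) = C1 - 3*x^4/8 - 3*x^3/5 - 4*x^2/5 - 9*x/7


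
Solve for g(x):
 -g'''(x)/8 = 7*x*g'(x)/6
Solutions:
 g(x) = C1 + Integral(C2*airyai(-28^(1/3)*3^(2/3)*x/3) + C3*airybi(-28^(1/3)*3^(2/3)*x/3), x)


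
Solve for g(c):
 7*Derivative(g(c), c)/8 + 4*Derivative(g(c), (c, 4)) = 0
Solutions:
 g(c) = C1 + C4*exp(-14^(1/3)*c/4) + (C2*sin(14^(1/3)*sqrt(3)*c/8) + C3*cos(14^(1/3)*sqrt(3)*c/8))*exp(14^(1/3)*c/8)


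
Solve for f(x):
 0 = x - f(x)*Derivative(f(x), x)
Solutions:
 f(x) = -sqrt(C1 + x^2)
 f(x) = sqrt(C1 + x^2)


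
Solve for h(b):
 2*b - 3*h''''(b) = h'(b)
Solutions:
 h(b) = C1 + C4*exp(-3^(2/3)*b/3) + b^2 + (C2*sin(3^(1/6)*b/2) + C3*cos(3^(1/6)*b/2))*exp(3^(2/3)*b/6)


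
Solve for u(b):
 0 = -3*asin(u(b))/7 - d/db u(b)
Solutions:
 Integral(1/asin(_y), (_y, u(b))) = C1 - 3*b/7


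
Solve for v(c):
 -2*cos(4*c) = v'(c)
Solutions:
 v(c) = C1 - sin(4*c)/2


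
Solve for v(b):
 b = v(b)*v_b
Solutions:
 v(b) = -sqrt(C1 + b^2)
 v(b) = sqrt(C1 + b^2)


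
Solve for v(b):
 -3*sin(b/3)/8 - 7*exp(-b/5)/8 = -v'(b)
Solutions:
 v(b) = C1 - 9*cos(b/3)/8 - 35*exp(-b/5)/8


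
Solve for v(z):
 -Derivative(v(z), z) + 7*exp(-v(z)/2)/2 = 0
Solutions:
 v(z) = 2*log(C1 + 7*z/4)


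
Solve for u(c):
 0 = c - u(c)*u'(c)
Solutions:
 u(c) = -sqrt(C1 + c^2)
 u(c) = sqrt(C1 + c^2)


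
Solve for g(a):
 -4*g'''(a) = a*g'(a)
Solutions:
 g(a) = C1 + Integral(C2*airyai(-2^(1/3)*a/2) + C3*airybi(-2^(1/3)*a/2), a)
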